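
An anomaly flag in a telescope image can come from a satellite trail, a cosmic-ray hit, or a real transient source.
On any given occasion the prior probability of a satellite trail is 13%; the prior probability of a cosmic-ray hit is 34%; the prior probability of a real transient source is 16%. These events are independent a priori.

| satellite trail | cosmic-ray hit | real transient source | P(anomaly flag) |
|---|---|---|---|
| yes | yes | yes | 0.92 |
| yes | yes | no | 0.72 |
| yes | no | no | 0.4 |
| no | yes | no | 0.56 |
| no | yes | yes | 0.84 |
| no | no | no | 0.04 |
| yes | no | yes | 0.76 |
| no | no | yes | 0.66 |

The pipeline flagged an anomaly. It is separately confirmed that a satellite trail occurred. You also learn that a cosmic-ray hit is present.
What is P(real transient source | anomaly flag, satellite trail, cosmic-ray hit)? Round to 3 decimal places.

Numerator (weight on configurations with real transient source): 0.92*0.16 = 0.147200
Normalizer over all consistent configurations: 0.72*0.84 + 0.92*0.16 = 0.752000
Posterior = 0.147200 / 0.752000 ≈ 0.196

P(real transient source | anomaly flag, satellite trail, cosmic-ray hit) ≈ 0.196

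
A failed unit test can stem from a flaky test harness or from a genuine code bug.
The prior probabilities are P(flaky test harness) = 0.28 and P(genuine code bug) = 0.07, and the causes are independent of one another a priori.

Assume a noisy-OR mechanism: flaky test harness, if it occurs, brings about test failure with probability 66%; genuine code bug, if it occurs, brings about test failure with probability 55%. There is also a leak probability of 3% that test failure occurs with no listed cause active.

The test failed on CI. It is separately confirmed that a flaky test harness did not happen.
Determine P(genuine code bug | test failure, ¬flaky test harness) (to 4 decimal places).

P(genuine code bug | test failure, ¬flaky test harness) ≈ 0.5857

Under noisy-OR, P(test failure | causes) = 1 − (1−0.03)·∏(1−qᵢ) over the active causes.
Enumerate both values of genuine code bug and weight by the priors:
  P(test failure | ¬flaky test harness) = 0.03×0.93 + 0.5635×0.07
        = 0.027900 + 0.039445 = 0.067345
The terms with genuine code bug present sum to 0.039445, so
  P(genuine code bug | test failure, ¬flaky test harness) = 0.039445 / 0.067345 ≈ 0.5857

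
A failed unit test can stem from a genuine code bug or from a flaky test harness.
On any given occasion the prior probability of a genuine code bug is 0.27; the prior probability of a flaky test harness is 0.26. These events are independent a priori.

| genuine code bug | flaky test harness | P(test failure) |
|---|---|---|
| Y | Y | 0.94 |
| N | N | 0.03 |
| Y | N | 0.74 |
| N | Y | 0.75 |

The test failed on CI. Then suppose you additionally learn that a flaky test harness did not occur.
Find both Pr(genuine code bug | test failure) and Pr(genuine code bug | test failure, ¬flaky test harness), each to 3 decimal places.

P(test failure) = 0.03*0.73*0.74 + 0.75*0.73*0.26 + 0.74*0.27*0.74 + 0.94*0.27*0.26 = 0.016206 + 0.142350 + 0.147852 + 0.065988 = 0.372396
The genuine code bug-present share is 0.147852 + 0.065988 = 0.213840.
Hence the posterior is 0.213840/0.372396 ≈ 0.574.

With the extra evidence:
Numerator (weight on configurations with genuine code bug): 0.74×0.27 = 0.199800
The normalizing constant is 0.03×0.73 + 0.74×0.27 = 0.221700
Posterior = 0.199800 / 0.221700 ≈ 0.901
With flaky test harness excluded, genuine code bug must carry more of the explanatory weight for the test failure.

Pr(genuine code bug | test failure) ≈ 0.574; Pr(genuine code bug | test failure, ¬flaky test harness) ≈ 0.901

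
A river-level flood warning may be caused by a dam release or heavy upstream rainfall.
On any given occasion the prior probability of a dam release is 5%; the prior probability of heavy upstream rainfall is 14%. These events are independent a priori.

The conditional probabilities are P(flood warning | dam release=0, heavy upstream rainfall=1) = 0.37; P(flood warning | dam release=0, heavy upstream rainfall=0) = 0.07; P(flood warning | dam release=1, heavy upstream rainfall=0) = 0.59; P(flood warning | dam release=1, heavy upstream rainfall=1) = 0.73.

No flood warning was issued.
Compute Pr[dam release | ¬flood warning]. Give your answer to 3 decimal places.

Numerator (weight on configurations with dam release): 0.017630 + 0.001890 = 0.019520
The normalizing constant is 0.93×0.95×0.86 + 0.63×0.95×0.14 + 0.41×0.05×0.86 + 0.27×0.05×0.14 = 0.863120
P(dam release | ¬flood warning) = 0.019520/0.863120 ≈ 0.023

Pr[dam release | ¬flood warning] ≈ 0.023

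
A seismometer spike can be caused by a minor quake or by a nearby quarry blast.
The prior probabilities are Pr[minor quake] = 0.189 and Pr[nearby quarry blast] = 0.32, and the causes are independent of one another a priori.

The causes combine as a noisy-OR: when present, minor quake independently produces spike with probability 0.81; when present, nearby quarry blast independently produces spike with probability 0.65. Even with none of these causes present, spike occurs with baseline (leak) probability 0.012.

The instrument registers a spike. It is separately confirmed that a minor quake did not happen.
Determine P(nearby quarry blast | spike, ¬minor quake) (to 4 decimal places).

Under noisy-OR, P(spike | causes) = 1 − (1−0.012)·∏(1−qᵢ) over the active causes.
By total probability over both values of nearby quarry blast:
  P(spike | ¬minor quake) = 0.012·0.68 + 0.6542·0.32
        = 0.008160 + 0.209344 = 0.217504
Keeping only the nearby quarry blast-present terms gives 0.209344, so
  P(nearby quarry blast | spike, ¬minor quake) = 0.209344 / 0.217504 ≈ 0.9625

P(nearby quarry blast | spike, ¬minor quake) ≈ 0.9625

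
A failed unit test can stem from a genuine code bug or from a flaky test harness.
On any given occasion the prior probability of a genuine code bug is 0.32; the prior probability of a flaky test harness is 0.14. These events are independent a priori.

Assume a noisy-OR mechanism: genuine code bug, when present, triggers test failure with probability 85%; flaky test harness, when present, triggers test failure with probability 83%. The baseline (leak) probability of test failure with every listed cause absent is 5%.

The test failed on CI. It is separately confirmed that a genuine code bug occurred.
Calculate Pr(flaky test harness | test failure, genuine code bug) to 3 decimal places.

Under noisy-OR, P(test failure | causes) = 1 − (1−0.05)·∏(1−qᵢ) over the active causes.
Numerator (weight on configurations with flaky test harness): 0.975775*0.14 = 0.136608
Denominator P(test failure | genuine code bug): 0.8575*0.86 + 0.975775*0.14 = 0.874058
P(flaky test harness | test failure, genuine code bug) = 0.136608/0.874058 ≈ 0.156

Pr(flaky test harness | test failure, genuine code bug) ≈ 0.156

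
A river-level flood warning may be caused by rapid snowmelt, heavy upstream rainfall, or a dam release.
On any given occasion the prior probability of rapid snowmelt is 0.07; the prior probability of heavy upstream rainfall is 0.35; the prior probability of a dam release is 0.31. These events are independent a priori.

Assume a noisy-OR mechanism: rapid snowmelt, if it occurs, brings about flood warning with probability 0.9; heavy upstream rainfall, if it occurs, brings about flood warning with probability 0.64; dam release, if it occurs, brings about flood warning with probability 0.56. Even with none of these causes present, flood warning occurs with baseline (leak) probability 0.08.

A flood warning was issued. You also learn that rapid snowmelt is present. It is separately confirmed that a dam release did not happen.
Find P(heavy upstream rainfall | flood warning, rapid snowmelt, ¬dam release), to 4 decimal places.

P(heavy upstream rainfall | flood warning, rapid snowmelt, ¬dam release) ≈ 0.3644

Under noisy-OR, P(flood warning | causes) = 1 − (1−0.08)·∏(1−qᵢ) over the active causes.
P(flood warning | rapid snowmelt, ¬dam release) = 0.908·0.65 + 0.96688·0.35 = 0.590200 + 0.338408 = 0.928608
Of this, 0.338408 comes from 0.96688·0.35 (the heavy upstream rainfall=true cases).
P(heavy upstream rainfall | flood warning, rapid snowmelt, ¬dam release) = 0.338408 / 0.928608 ≈ 0.3644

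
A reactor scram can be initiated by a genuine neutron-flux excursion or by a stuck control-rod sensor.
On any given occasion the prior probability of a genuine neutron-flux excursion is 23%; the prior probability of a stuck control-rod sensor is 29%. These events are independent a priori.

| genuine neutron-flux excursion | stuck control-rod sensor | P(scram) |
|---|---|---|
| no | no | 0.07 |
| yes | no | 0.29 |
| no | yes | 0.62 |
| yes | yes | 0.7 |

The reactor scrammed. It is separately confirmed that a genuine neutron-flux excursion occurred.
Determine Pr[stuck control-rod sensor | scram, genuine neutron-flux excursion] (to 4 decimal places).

Pr[stuck control-rod sensor | scram, genuine neutron-flux excursion] ≈ 0.4965

P(scram | genuine neutron-flux excursion) = 0.29*0.71 + 0.7*0.29 = 0.205900 + 0.203000 = 0.408900
Restricting to configurations with stuck control-rod sensor present: 0.7*0.29 = 0.203000.
P(stuck control-rod sensor | scram, genuine neutron-flux excursion) = 0.203000 / 0.408900 ≈ 0.4965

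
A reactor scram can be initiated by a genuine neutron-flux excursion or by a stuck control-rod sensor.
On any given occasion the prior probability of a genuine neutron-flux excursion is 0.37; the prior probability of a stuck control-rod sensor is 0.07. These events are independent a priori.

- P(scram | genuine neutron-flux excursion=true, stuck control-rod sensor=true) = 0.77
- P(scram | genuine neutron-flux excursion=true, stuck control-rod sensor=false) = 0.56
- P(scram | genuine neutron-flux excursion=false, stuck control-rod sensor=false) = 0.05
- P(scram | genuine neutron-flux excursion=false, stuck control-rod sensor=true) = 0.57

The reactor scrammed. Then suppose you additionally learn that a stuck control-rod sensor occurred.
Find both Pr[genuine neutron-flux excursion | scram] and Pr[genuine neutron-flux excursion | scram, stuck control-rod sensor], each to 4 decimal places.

Pr[genuine neutron-flux excursion | scram] ≈ 0.7962; Pr[genuine neutron-flux excursion | scram, stuck control-rod sensor] ≈ 0.4424

Weight on genuine neutron-flux excursion=true, given the evidence: 0.192696 + 0.019943 = 0.212639
Denominator P(scram): 0.05×0.63×0.93 + 0.57×0.63×0.07 + 0.56×0.37×0.93 + 0.77×0.37×0.07 = 0.267071
P(genuine neutron-flux excursion | scram) = 0.212639/0.267071 ≈ 0.7962

With the extra evidence:
Numerator (weight on configurations with genuine neutron-flux excursion): 0.77×0.37 = 0.284900
Denominator P(scram | stuck control-rod sensor): 0.57×0.63 + 0.77×0.37 = 0.644000
Posterior = 0.284900 / 0.644000 ≈ 0.4424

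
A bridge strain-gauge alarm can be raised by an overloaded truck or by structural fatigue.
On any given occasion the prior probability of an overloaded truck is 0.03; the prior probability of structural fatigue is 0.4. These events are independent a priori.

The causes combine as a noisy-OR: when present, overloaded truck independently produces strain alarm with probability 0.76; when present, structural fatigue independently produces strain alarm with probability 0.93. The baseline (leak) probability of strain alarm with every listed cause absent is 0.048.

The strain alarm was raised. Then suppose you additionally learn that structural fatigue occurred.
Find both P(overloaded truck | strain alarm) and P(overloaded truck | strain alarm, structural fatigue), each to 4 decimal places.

P(overloaded truck | strain alarm) ≈ 0.0618; P(overloaded truck | strain alarm, structural fatigue) ≈ 0.0316

Under noisy-OR, P(strain alarm | causes) = 1 − (1−0.048)·∏(1−qᵢ) over the active causes.
P(strain alarm) = 0.048·0.97·0.6 + 0.93336·0.97·0.4 + 0.77152·0.03·0.6 + 0.984006·0.03·0.4 = 0.027936 + 0.362144 + 0.013887 + 0.011808 = 0.415775
The overloaded truck-present share is 0.013887 + 0.011808 = 0.025695.
So P(overloaded truck | strain alarm) = 0.025695/0.415775 ≈ 0.0618.

Now condition on the additional information:
Weight on overloaded truck=true, given the evidence: 0.984006*0.03 = 0.029520
Normalizer over all consistent configurations: 0.93336*0.97 + 0.984006*0.03 = 0.934879
Posterior = 0.029520 / 0.934879 ≈ 0.0316
— structural fatigue explains away the evidence for overloaded truck.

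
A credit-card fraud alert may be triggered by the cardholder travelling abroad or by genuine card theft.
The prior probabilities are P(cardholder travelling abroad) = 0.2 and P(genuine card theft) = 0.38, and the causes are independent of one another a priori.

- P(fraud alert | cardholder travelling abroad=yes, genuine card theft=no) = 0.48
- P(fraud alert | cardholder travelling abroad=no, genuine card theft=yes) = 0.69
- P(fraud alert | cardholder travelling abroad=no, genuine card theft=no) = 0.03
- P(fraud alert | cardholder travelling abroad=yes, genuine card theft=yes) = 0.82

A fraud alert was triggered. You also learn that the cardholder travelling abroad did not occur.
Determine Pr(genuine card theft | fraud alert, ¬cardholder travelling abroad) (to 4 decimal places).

Pr(genuine card theft | fraud alert, ¬cardholder travelling abroad) ≈ 0.9338

P(fraud alert | ¬cardholder travelling abroad) = 0.03×0.62 + 0.69×0.38 = 0.018600 + 0.262200 = 0.280800
Restricting to configurations with genuine card theft present: 0.69×0.38 = 0.262200.
So P(genuine card theft | fraud alert, ¬cardholder travelling abroad) = 0.262200/0.280800 ≈ 0.9338.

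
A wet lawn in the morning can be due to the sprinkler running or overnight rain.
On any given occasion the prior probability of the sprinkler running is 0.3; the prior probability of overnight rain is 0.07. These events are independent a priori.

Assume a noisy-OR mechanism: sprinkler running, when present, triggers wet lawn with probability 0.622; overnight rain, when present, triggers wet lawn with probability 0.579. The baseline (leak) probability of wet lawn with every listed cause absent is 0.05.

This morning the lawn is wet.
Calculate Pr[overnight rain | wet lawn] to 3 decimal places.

Pr[overnight rain | wet lawn] ≈ 0.183

Under noisy-OR, P(wet lawn | causes) = 1 − (1−0.05)·∏(1−qᵢ) over the active causes.
P(wet lawn) = 0.05*0.7*0.93 + 0.60005*0.7*0.07 + 0.6409*0.3*0.93 + 0.848819*0.3*0.07 = 0.032550 + 0.029402 + 0.178811 + 0.017825 = 0.258588
Of this, 0.047227 comes from 0.029402 + 0.017825 (the overnight rain=true cases).
So P(overnight rain | wet lawn) = 0.047227/0.258588 ≈ 0.183.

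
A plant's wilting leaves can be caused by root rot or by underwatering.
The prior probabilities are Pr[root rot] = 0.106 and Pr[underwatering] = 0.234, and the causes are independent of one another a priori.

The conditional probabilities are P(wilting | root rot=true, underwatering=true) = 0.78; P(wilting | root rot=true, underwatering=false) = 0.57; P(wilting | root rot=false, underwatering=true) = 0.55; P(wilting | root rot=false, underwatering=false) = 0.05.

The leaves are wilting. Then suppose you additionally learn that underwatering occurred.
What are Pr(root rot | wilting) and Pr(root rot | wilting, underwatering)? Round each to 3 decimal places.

Pr(root rot | wilting) ≈ 0.305; Pr(root rot | wilting, underwatering) ≈ 0.144

P(wilting) = 0.05*0.894*0.766 + 0.55*0.894*0.234 + 0.57*0.106*0.766 + 0.78*0.106*0.234 = 0.034240 + 0.115058 + 0.046282 + 0.019347 = 0.214927
Restricting to configurations with root rot present: 0.046282 + 0.019347 = 0.065629.
So P(root rot | wilting) = 0.065629/0.214927 ≈ 0.305.

Now condition on the additional information:
P(wilting | underwatering) = 0.55×0.894 + 0.78×0.106 = 0.491700 + 0.082680 = 0.574380
The root rot-present share is 0.78×0.106 = 0.082680.
So P(root rot | wilting, underwatering) = 0.082680/0.574380 ≈ 0.144.
The drop from 0.305 to 0.144 is the explaining-away (discounting) effect.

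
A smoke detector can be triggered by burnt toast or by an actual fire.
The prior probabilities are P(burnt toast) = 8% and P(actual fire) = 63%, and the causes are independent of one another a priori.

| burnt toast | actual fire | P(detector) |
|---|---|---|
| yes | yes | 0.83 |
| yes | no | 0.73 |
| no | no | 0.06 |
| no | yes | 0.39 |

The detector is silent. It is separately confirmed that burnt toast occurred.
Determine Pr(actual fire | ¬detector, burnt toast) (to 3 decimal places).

Pr(actual fire | ¬detector, burnt toast) ≈ 0.517

Sum P(¬detector|·) weighted by the priors over both values of actual fire:
  P(¬detector | burnt toast) = 0.27×0.37 + 0.17×0.63
        = 0.099900 + 0.107100 = 0.207000
Configurations with actual fire contribute 0.107100, so
  P(actual fire | ¬detector, burnt toast) = 0.107100 / 0.207000 ≈ 0.517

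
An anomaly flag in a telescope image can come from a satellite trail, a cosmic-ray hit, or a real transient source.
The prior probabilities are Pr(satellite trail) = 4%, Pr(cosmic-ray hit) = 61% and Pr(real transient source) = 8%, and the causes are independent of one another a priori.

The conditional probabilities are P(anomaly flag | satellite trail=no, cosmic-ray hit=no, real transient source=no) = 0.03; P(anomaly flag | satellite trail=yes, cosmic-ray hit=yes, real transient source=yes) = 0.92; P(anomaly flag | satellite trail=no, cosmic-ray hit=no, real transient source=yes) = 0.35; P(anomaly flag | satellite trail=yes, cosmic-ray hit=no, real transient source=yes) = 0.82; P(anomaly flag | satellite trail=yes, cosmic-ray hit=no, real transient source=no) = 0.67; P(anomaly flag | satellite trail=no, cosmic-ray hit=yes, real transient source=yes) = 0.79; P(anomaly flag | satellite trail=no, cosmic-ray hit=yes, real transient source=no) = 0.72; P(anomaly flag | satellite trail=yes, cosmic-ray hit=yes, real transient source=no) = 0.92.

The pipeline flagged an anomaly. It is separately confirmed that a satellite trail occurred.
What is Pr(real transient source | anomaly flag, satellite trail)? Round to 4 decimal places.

Enumerate the 4 (cosmic-ray hit, real transient source) configurations and weight by the priors:
  P(anomaly flag | satellite trail) = 0.67·0.39·0.92 + 0.82·0.39·0.08 + 0.92·0.61·0.92 + 0.92·0.61·0.08
        = 0.240396 + 0.025584 + 0.516304 + 0.044896 = 0.827180
The terms with real transient source present sum to 0.070480, so
  P(real transient source | anomaly flag, satellite trail) = 0.070480 / 0.827180 ≈ 0.0852

Pr(real transient source | anomaly flag, satellite trail) ≈ 0.0852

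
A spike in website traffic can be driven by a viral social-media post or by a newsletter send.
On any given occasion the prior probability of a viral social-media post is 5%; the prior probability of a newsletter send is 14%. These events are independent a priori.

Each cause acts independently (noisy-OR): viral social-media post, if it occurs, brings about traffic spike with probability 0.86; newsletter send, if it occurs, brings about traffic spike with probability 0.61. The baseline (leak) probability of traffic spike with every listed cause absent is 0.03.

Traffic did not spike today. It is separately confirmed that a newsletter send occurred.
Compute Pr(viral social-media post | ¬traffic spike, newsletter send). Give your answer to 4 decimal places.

Under noisy-OR, P(traffic spike | causes) = 1 − (1−0.03)·∏(1−qᵢ) over the active causes.
P(¬traffic spike | newsletter send) = 0.3783×0.95 + 0.052962×0.05 = 0.359385 + 0.002648 = 0.362033
The viral social-media post-present share is 0.052962×0.05 = 0.002648.
P(viral social-media post | ¬traffic spike, newsletter send) = 0.002648 / 0.362033 ≈ 0.0073

Pr(viral social-media post | ¬traffic spike, newsletter send) ≈ 0.0073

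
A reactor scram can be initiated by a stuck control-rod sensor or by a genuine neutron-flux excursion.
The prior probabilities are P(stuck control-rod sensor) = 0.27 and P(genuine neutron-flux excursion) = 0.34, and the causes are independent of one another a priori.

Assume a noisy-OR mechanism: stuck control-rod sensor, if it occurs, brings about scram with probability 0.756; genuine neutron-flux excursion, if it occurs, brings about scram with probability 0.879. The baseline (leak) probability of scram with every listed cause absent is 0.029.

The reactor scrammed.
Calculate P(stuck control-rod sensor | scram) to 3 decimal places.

Under noisy-OR, P(scram | causes) = 1 − (1−0.029)·∏(1−qᵢ) over the active causes.
P(scram) = 0.029·0.73·0.66 + 0.882509·0.73·0.34 + 0.763076·0.27·0.66 + 0.971332·0.27·0.34 = 0.013972 + 0.219039 + 0.135980 + 0.089168 = 0.458159
Of this, 0.225148 comes from 0.135980 + 0.089168 (the stuck control-rod sensor=true cases).
So P(stuck control-rod sensor | scram) = 0.225148/0.458159 ≈ 0.491.

P(stuck control-rod sensor | scram) ≈ 0.491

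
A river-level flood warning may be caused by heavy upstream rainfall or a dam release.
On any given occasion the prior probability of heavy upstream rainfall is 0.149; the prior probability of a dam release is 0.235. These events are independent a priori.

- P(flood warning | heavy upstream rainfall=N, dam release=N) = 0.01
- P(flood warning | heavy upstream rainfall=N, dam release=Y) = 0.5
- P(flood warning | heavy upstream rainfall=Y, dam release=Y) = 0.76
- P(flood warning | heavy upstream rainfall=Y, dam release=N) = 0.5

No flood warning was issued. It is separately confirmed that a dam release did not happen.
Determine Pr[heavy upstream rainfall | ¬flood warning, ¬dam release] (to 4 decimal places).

P(¬flood warning | ¬dam release) = 0.99*0.851 + 0.5*0.149 = 0.842490 + 0.074500 = 0.916990
The heavy upstream rainfall-present share is 0.5*0.149 = 0.074500.
P(heavy upstream rainfall | ¬flood warning, ¬dam release) = 0.074500 / 0.916990 ≈ 0.0812

Pr[heavy upstream rainfall | ¬flood warning, ¬dam release] ≈ 0.0812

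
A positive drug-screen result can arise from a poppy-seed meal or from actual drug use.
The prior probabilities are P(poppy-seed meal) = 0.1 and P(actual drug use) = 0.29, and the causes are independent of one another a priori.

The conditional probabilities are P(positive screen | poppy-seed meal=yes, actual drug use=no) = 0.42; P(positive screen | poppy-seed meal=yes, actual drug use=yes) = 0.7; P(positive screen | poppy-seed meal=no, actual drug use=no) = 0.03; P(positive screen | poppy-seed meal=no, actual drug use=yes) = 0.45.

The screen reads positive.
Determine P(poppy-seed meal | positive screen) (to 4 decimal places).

Numerator (weight on configurations with poppy-seed meal): 0.029820 + 0.020300 = 0.050120
Denominator P(positive screen): 0.03*0.9*0.71 + 0.45*0.9*0.29 + 0.42*0.1*0.71 + 0.7*0.1*0.29 = 0.186740
P(poppy-seed meal | positive screen) = 0.050120/0.186740 ≈ 0.2684

P(poppy-seed meal | positive screen) ≈ 0.2684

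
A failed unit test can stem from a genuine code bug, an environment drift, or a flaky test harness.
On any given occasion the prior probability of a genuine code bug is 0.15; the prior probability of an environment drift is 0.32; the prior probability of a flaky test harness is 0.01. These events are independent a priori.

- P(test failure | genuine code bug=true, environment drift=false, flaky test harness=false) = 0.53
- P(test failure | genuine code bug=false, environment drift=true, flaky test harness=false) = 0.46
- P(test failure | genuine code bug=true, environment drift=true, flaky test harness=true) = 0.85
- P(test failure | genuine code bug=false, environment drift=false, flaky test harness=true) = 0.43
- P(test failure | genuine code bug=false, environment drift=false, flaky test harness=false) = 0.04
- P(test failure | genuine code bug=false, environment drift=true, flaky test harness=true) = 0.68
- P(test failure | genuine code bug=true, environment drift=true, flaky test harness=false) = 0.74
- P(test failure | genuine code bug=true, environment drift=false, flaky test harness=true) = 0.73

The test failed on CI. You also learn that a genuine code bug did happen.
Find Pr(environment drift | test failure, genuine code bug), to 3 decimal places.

P(test failure | genuine code bug) = 0.53*0.68*0.99 + 0.73*0.68*0.01 + 0.74*0.32*0.99 + 0.85*0.32*0.01 = 0.356796 + 0.004964 + 0.234432 + 0.002720 = 0.598912
Restricting to configurations with environment drift present: 0.234432 + 0.002720 = 0.237152.
Hence the posterior is 0.237152/0.598912 ≈ 0.396.

Pr(environment drift | test failure, genuine code bug) ≈ 0.396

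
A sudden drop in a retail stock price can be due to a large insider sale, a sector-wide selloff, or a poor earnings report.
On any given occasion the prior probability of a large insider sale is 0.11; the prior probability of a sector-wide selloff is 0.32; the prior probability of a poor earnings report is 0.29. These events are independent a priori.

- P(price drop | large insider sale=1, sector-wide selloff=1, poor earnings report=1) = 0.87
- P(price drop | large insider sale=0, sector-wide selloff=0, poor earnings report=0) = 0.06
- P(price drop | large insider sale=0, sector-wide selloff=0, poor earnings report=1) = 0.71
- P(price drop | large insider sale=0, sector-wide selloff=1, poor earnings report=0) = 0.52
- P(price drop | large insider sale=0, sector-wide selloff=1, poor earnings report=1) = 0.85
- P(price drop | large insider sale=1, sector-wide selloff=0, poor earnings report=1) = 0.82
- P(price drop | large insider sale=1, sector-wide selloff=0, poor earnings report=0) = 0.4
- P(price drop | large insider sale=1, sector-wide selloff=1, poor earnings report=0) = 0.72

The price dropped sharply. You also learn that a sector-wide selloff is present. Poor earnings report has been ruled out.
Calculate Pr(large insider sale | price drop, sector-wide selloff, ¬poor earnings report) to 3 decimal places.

Pr(large insider sale | price drop, sector-wide selloff, ¬poor earnings report) ≈ 0.146

For the numerator, keep only large insider sale=true terms: 0.72*0.11 = 0.079200
Normalizer over all consistent configurations: 0.52*0.89 + 0.72*0.11 = 0.542000
P(large insider sale | price drop, sector-wide selloff, ¬poor earnings report) = 0.079200/0.542000 ≈ 0.146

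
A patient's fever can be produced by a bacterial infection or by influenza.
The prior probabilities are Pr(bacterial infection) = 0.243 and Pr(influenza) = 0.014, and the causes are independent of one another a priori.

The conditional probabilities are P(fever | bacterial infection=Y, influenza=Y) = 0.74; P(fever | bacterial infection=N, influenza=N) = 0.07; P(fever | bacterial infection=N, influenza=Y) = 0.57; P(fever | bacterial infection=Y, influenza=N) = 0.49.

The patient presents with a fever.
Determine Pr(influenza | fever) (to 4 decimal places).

Enumerate the 4 (bacterial infection, influenza) configurations and weight by the priors:
  P(fever) = 0.07·0.757·0.986 + 0.57·0.757·0.014 + 0.49·0.243·0.986 + 0.74·0.243·0.014
        = 0.052248 + 0.006041 + 0.117403 + 0.002517 = 0.178209
Keeping only the influenza-present terms gives 0.008558, so
  P(influenza | fever) = 0.008558 / 0.178209 ≈ 0.0480

Pr(influenza | fever) ≈ 0.0480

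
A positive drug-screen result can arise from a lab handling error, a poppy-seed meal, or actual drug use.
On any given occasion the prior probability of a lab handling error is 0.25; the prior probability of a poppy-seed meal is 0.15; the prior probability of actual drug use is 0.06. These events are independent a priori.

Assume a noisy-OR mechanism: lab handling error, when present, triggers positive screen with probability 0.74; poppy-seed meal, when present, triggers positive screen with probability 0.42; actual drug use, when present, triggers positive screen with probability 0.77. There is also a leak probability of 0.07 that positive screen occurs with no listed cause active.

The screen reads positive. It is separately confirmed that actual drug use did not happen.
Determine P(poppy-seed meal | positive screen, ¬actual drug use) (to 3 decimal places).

P(poppy-seed meal | positive screen, ¬actual drug use) ≈ 0.290

Under noisy-OR, P(positive screen | causes) = 1 − (1−0.07)·∏(1−qᵢ) over the active causes.
P(positive screen | ¬actual drug use) = 0.07·0.75·0.85 + 0.4606·0.75·0.15 + 0.7582·0.25·0.85 + 0.859756·0.25·0.15 = 0.044625 + 0.051818 + 0.161117 + 0.032241 = 0.289801
Restricting to configurations with poppy-seed meal present: 0.051818 + 0.032241 = 0.084059.
P(poppy-seed meal | positive screen, ¬actual drug use) = 0.084059 / 0.289801 ≈ 0.290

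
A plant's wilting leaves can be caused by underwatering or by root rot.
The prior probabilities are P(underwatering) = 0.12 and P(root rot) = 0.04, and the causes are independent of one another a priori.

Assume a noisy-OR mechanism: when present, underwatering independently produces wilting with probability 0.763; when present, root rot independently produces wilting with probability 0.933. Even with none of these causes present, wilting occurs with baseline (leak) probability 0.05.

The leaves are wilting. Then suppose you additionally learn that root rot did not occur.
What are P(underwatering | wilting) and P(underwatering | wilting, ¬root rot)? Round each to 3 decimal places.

Under noisy-OR, P(wilting | causes) = 1 − (1−0.05)·∏(1−qᵢ) over the active causes.
Sum P(wilting|·) weighted by the priors over the 4 (underwatering, root rot) configurations:
  P(wilting) = 0.05*0.88*0.96 + 0.93635*0.88*0.04 + 0.77485*0.12*0.96 + 0.984915*0.12*0.04
        = 0.042240 + 0.032960 + 0.089263 + 0.004728 = 0.169191
Configurations with underwatering contribute 0.093991, so
  P(underwatering | wilting) = 0.093991 / 0.169191 ≈ 0.556

With the extra evidence:
Numerator (weight on configurations with underwatering): 0.77485×0.12 = 0.092982
The normalizing constant is 0.05×0.88 + 0.77485×0.12 = 0.136982
Posterior = 0.092982 / 0.136982 ≈ 0.679

P(underwatering | wilting) ≈ 0.556; P(underwatering | wilting, ¬root rot) ≈ 0.679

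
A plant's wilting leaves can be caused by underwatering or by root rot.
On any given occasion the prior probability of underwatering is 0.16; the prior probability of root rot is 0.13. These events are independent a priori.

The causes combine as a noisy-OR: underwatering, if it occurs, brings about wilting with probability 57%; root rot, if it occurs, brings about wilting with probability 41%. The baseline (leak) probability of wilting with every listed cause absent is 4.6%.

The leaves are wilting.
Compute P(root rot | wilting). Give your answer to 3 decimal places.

Under noisy-OR, P(wilting | causes) = 1 − (1−0.046)·∏(1−qᵢ) over the active causes.
Weight on root rot=true, given the evidence: 0.047736 + 0.015766 = 0.063502
Denominator P(wilting): 0.046·0.84·0.87 + 0.43714·0.84·0.13 + 0.58978·0.16·0.87 + 0.75797·0.16·0.13 = 0.179216
Posterior = 0.063502 / 0.179216 ≈ 0.354

P(root rot | wilting) ≈ 0.354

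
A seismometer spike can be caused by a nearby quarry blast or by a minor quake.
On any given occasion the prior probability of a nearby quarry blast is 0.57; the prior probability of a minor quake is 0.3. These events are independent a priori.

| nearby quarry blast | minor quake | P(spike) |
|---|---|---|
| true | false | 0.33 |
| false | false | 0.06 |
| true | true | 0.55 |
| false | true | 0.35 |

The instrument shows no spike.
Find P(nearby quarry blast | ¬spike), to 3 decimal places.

P(nearby quarry blast | ¬spike) ≈ 0.484

Numerator (weight on configurations with nearby quarry blast): 0.267330 + 0.076950 = 0.344280
The normalizing constant is 0.94·0.43·0.7 + 0.65·0.43·0.3 + 0.67·0.57·0.7 + 0.45·0.57·0.3 = 0.711070
P(nearby quarry blast | ¬spike) = 0.344280/0.711070 ≈ 0.484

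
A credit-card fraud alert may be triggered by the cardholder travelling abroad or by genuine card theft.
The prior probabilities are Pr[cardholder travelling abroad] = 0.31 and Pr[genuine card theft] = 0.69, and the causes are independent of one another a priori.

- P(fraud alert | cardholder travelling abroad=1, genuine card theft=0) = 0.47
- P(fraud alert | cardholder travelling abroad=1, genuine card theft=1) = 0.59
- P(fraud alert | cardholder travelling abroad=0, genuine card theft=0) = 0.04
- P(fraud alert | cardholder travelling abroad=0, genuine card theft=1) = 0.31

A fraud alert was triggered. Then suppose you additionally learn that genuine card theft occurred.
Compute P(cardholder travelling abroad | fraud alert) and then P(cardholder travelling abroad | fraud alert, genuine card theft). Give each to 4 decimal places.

P(fraud alert) = 0.04*0.69*0.31 + 0.31*0.69*0.69 + 0.47*0.31*0.31 + 0.59*0.31*0.69 = 0.008556 + 0.147591 + 0.045167 + 0.126201 = 0.327515
Restricting to configurations with cardholder travelling abroad present: 0.045167 + 0.126201 = 0.171368.
So P(cardholder travelling abroad | fraud alert) = 0.171368/0.327515 ≈ 0.5232.

Now condition on the additional information:
P(fraud alert | genuine card theft) = 0.31×0.69 + 0.59×0.31 = 0.213900 + 0.182900 = 0.396800
Restricting to configurations with cardholder travelling abroad present: 0.59×0.31 = 0.182900.
So P(cardholder travelling abroad | fraud alert, genuine card theft) = 0.182900/0.396800 ≈ 0.4609.

P(cardholder travelling abroad | fraud alert) ≈ 0.5232; P(cardholder travelling abroad | fraud alert, genuine card theft) ≈ 0.4609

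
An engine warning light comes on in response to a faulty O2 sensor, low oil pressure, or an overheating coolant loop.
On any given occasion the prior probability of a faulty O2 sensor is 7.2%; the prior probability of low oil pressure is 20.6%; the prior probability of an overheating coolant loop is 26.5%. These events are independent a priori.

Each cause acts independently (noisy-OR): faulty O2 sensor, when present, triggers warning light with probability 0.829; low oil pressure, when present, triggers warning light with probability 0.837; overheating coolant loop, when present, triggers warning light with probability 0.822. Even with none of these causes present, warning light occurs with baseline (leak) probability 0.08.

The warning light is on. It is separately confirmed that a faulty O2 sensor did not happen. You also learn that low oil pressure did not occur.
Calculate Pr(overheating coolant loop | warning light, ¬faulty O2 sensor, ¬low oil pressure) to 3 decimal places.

Under noisy-OR, P(warning light | causes) = 1 − (1−0.08)·∏(1−qᵢ) over the active causes.
P(warning light | ¬faulty O2 sensor, ¬low oil pressure) = 0.08×0.735 + 0.83624×0.265 = 0.058800 + 0.221604 = 0.280404
Restricting to configurations with overheating coolant loop present: 0.83624×0.265 = 0.221604.
Hence the posterior is 0.221604/0.280404 ≈ 0.790.

Pr(overheating coolant loop | warning light, ¬faulty O2 sensor, ¬low oil pressure) ≈ 0.790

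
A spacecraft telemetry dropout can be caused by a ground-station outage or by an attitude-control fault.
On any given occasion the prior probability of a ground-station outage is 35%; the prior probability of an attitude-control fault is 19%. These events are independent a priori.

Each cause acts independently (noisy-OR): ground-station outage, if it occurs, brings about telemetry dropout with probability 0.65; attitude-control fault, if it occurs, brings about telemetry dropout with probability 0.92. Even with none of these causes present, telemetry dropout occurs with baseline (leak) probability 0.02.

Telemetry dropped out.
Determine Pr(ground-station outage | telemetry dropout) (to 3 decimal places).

Pr(ground-station outage | telemetry dropout) ≈ 0.669

Under noisy-OR, P(telemetry dropout | causes) = 1 − (1−0.02)·∏(1−qᵢ) over the active causes.
By total probability over the 4 (ground-station outage, attitude-control fault) configurations:
  P(telemetry dropout) = 0.02·0.65·0.81 + 0.9216·0.65·0.19 + 0.657·0.35·0.81 + 0.97256·0.35·0.19
        = 0.010530 + 0.113818 + 0.186259 + 0.064675 = 0.375282
Keeping only the ground-station outage-present terms gives 0.250934, so
  P(ground-station outage | telemetry dropout) = 0.250934 / 0.375282 ≈ 0.669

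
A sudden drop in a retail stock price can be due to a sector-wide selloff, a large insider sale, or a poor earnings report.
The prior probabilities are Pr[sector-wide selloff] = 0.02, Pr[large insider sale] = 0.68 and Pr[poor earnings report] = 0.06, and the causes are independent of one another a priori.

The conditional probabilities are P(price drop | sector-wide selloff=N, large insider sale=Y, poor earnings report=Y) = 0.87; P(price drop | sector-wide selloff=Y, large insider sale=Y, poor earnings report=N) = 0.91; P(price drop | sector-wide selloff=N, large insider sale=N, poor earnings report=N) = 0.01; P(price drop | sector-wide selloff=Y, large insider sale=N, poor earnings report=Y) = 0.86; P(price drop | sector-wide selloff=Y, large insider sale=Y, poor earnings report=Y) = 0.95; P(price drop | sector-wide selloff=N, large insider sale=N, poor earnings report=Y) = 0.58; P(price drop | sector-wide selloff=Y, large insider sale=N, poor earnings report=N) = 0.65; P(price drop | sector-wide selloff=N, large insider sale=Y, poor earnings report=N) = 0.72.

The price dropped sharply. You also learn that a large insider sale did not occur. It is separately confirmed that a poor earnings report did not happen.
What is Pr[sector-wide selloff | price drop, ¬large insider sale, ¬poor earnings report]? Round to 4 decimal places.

Pr[sector-wide selloff | price drop, ¬large insider sale, ¬poor earnings report] ≈ 0.5702

P(price drop | ¬large insider sale, ¬poor earnings report) = 0.01·0.98 + 0.65·0.02 = 0.009800 + 0.013000 = 0.022800
Restricting to configurations with sector-wide selloff present: 0.65·0.02 = 0.013000.
So P(sector-wide selloff | price drop, ¬large insider sale, ¬poor earnings report) = 0.013000/0.022800 ≈ 0.5702.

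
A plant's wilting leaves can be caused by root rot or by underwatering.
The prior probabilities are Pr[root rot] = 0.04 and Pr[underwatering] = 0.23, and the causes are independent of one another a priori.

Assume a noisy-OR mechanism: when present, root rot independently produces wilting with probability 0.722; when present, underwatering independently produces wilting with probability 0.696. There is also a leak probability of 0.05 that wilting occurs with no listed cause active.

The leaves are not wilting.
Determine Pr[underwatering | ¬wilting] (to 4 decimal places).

Under noisy-OR, P(wilting | causes) = 1 − (1−0.05)·∏(1−qᵢ) over the active causes.
P(¬wilting) = 0.95·0.96·0.77 + 0.2888·0.96·0.23 + 0.2641·0.04·0.77 + 0.080286·0.04·0.23 = 0.702240 + 0.063767 + 0.008134 + 0.000739 = 0.774880
The underwatering-present share is 0.063767 + 0.000739 = 0.064506.
So P(underwatering | ¬wilting) = 0.064506/0.774880 ≈ 0.0832.

Pr[underwatering | ¬wilting] ≈ 0.0832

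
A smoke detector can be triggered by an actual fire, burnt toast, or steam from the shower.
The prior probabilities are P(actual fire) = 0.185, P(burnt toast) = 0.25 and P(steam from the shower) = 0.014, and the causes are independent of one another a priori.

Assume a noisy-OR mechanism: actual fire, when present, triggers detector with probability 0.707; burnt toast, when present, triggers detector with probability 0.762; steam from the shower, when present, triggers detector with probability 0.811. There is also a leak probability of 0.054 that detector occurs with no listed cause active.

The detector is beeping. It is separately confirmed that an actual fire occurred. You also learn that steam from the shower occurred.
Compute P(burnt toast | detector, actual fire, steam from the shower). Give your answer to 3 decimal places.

P(burnt toast | detector, actual fire, steam from the shower) ≈ 0.258

Under noisy-OR, P(detector | causes) = 1 − (1−0.054)·∏(1−qᵢ) over the active causes.
P(detector | actual fire, steam from the shower) = 0.947613×0.75 + 0.987532×0.25 = 0.710710 + 0.246883 = 0.957593
Restricting to configurations with burnt toast present: 0.987532×0.25 = 0.246883.
Hence the posterior is 0.246883/0.957593 ≈ 0.258.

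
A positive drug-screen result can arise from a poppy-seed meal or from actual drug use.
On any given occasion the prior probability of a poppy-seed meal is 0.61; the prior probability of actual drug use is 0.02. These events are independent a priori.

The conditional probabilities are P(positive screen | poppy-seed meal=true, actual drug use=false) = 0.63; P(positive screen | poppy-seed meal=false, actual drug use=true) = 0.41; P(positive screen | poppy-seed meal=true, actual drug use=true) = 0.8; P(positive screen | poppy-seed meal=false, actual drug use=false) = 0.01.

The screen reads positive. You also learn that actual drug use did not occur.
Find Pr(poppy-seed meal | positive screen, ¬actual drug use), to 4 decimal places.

P(positive screen | ¬actual drug use) = 0.01·0.39 + 0.63·0.61 = 0.003900 + 0.384300 = 0.388200
Restricting to configurations with poppy-seed meal present: 0.63·0.61 = 0.384300.
So P(poppy-seed meal | positive screen, ¬actual drug use) = 0.384300/0.388200 ≈ 0.9900.

Pr(poppy-seed meal | positive screen, ¬actual drug use) ≈ 0.9900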